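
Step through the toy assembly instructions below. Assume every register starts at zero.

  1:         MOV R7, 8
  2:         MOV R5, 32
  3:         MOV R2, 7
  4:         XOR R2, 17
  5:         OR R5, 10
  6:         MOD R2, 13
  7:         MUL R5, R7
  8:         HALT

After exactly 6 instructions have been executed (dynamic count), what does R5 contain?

42

after MOV R7, 8: R7=8
after MOV R5, 32: R5=32
after MOV R2, 7: R2=7
after XOR R2, 17: R2=7^17=22
after OR R5, 10: R5=32|10=42
after MOD R2, 13: R2=22%13=9
After step 6: R5 = 42.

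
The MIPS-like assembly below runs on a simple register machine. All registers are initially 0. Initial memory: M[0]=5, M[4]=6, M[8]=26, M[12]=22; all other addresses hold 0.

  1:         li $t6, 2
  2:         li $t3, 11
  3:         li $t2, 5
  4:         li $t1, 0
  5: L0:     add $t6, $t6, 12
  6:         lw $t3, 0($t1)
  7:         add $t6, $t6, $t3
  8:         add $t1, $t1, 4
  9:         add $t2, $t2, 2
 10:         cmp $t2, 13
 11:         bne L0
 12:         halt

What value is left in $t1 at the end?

16

li $t6, 2 → $t6=2
li $t3, 11 → $t3=11
li $t2, 5 → $t2=5
li $t1, 0 → $t1=0
add $t6, $t6, 12 → $t6=2+12=14
lw $t3, 0($t1) → $t3=M[0]=5
add $t6, $t6, $t3 → $t6=14+5=19
add $t1, $t1, 4 → $t1=0+4=4
add $t2, $t2, 2 → $t2=5+2=7
cmp $t2, 13  (cmp 7,13)
bne L0: taken
add $t6, $t6, 12 → $t6=19+12=31
lw $t3, 0($t1) → $t3=M[4]=6
add $t6, $t6, $t3 → $t6=31+6=37
add $t1, $t1, 4 → $t1=4+4=8
add $t2, $t2, 2 → $t2=7+2=9
cmp $t2, 13  (cmp 9,13)
bne L0: taken
add $t6, $t6, 12 → $t6=37+12=49
lw $t3, 0($t1) → $t3=M[8]=26
add $t6, $t6, $t3 → $t6=49+26=75
add $t1, $t1, 4 → $t1=8+4=12
add $t2, $t2, 2 → $t2=9+2=11
cmp $t2, 13  (cmp 11,13)
bne L0: taken
add $t6, $t6, 12 → $t6=75+12=87
lw $t3, 0($t1) → $t3=M[12]=22
add $t6, $t6, $t3 → $t6=87+22=109
add $t1, $t1, 4 → $t1=12+4=16
add $t2, $t2, 2 → $t2=11+2=13
cmp $t2, 13  (cmp 13,13)
bne L0: not taken
halt.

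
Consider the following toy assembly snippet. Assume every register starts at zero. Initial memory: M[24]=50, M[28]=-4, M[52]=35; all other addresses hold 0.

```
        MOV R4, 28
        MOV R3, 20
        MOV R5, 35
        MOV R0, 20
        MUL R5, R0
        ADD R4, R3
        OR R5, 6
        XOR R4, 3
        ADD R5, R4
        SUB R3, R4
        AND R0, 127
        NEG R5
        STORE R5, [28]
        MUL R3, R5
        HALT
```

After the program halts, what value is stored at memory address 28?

-753

MOV R4, 28 → R4=28
MOV R3, 20 → R3=20
MOV R5, 35 → R5=35
MOV R0, 20 → R0=20
MUL R5, R0 → R5=35*20=700
ADD R4, R3 → R4=28+20=48
OR R5, 6 → R5=700|6=702
XOR R4, 3 → R4=48^3=51
ADD R5, R4 → R5=702+51=753
SUB R3, R4 → R3=20-51=-31
AND R0, 127 → R0=20&127=20
NEG R5 → R5=-(753)=-753
STORE R5, [28] → M[28]=-753
MUL R3, R5 → R3=(-31)*(-753)=23343
halt.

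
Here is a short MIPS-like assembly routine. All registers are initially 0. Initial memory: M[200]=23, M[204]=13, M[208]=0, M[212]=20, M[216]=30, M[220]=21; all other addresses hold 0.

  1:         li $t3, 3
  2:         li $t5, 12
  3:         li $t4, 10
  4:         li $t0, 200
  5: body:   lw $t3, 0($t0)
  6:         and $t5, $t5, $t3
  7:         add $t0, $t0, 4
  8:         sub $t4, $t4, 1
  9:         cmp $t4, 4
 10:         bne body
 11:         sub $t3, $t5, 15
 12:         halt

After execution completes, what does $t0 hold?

li $t3, 3 → $t3=3
li $t5, 12 → $t5=12
li $t4, 10 → $t4=10
li $t0, 200 → $t0=200
lw $t3, 0($t0) → $t3=M[200]=23
and $t5, $t5, $t3 → $t5=12&23=4
add $t0, $t0, 4 → $t0=200+4=204
sub $t4, $t4, 1 → $t4=10-1=9
cmp $t4, 4  (cmp 9,4)
bne body: taken
lw $t3, 0($t0) → $t3=M[204]=13
and $t5, $t5, $t3 → $t5=4&13=4
add $t0, $t0, 4 → $t0=204+4=208
sub $t4, $t4, 1 → $t4=9-1=8
cmp $t4, 4  (cmp 8,4)
bne body: taken
lw $t3, 0($t0) → $t3=M[208]=0
and $t5, $t5, $t3 → $t5=4&0=0
add $t0, $t0, 4 → $t0=208+4=212
sub $t4, $t4, 1 → $t4=8-1=7
cmp $t4, 4  (cmp 7,4)
bne body: taken
lw $t3, 0($t0) → $t3=M[212]=20
and $t5, $t5, $t3 → $t5=0&20=0
add $t0, $t0, 4 → $t0=212+4=216
sub $t4, $t4, 1 → $t4=7-1=6
cmp $t4, 4  (cmp 6,4)
bne body: taken
lw $t3, 0($t0) → $t3=M[216]=30
and $t5, $t5, $t3 → $t5=0&30=0
add $t0, $t0, 4 → $t0=216+4=220
sub $t4, $t4, 1 → $t4=6-1=5
cmp $t4, 4  (cmp 5,4)
bne body: taken
lw $t3, 0($t0) → $t3=M[220]=21
and $t5, $t5, $t3 → $t5=0&21=0
add $t0, $t0, 4 → $t0=220+4=224
sub $t4, $t4, 1 → $t4=5-1=4
cmp $t4, 4  (cmp 4,4)
bne body: not taken
sub $t3, $t5, 15 → $t3=0-15=-15
halt.

224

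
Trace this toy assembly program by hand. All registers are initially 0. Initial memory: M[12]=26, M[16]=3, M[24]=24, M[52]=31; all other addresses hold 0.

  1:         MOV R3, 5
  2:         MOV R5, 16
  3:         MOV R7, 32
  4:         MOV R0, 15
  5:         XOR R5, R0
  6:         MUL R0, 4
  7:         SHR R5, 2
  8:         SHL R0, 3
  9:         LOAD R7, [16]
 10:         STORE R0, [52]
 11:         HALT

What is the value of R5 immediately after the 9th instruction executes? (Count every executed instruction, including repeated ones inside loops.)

7

R3=5
R5=16
R7=32
R0=15
R5=16^15=31
R0=15*4=60
R5=31>>2=7
R0=60<<3=480
R7=M[16]=3
After step 9: R5 = 7.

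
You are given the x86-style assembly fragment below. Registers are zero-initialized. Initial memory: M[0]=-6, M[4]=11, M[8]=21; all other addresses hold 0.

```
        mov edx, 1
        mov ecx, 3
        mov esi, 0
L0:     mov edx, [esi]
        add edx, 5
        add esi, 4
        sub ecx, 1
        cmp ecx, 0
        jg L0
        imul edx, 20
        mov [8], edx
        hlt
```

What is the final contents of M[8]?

edx=1
ecx=3
esi=0
edx=M[0]=-6
edx=(-6)+5=-1
esi=0+4=4
ecx=3-1=2
cmp ecx, 0  (cmp 2,0)
jg L0: taken
edx=M[4]=11
edx=11+5=16
esi=4+4=8
ecx=2-1=1
cmp ecx, 0  (cmp 1,0)
jg L0: taken
edx=M[8]=21
edx=21+5=26
esi=8+4=12
ecx=1-1=0
cmp ecx, 0  (cmp 0,0)
jg L0: not taken
edx=26*20=520
mov [8], edx → M[8]=520
halt.

520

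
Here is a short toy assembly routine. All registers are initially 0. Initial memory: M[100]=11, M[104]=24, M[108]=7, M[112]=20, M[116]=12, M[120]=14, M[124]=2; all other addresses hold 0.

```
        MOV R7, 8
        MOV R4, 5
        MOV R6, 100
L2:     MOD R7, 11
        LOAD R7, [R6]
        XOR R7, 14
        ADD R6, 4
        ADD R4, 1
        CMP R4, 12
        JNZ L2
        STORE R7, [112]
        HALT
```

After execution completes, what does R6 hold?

MOV R7, 8 → R7=8
MOV R4, 5 → R4=5
MOV R6, 100 → R6=100
MOD R7, 11 → R7=8%11=8
LOAD R7, [R6] → R7=M[100]=11
XOR R7, 14 → R7=11^14=5
ADD R6, 4 → R6=100+4=104
ADD R4, 1 → R4=5+1=6
CMP R4, 12  (cmp 6,12)
JNZ L2: taken
MOD R7, 11 → R7=5%11=5
LOAD R7, [R6] → R7=M[104]=24
XOR R7, 14 → R7=24^14=22
ADD R6, 4 → R6=104+4=108
ADD R4, 1 → R4=6+1=7
CMP R4, 12  (cmp 7,12)
JNZ L2: taken
MOD R7, 11 → R7=22%11=0
LOAD R7, [R6] → R7=M[108]=7
XOR R7, 14 → R7=7^14=9
ADD R6, 4 → R6=108+4=112
ADD R4, 1 → R4=7+1=8
CMP R4, 12  (cmp 8,12)
JNZ L2: taken
MOD R7, 11 → R7=9%11=9
LOAD R7, [R6] → R7=M[112]=20
XOR R7, 14 → R7=20^14=26
ADD R6, 4 → R6=112+4=116
ADD R4, 1 → R4=8+1=9
CMP R4, 12  (cmp 9,12)
JNZ L2: taken
MOD R7, 11 → R7=26%11=4
LOAD R7, [R6] → R7=M[116]=12
XOR R7, 14 → R7=12^14=2
ADD R6, 4 → R6=116+4=120
ADD R4, 1 → R4=9+1=10
CMP R4, 12  (cmp 10,12)
JNZ L2: taken
MOD R7, 11 → R7=2%11=2
LOAD R7, [R6] → R7=M[120]=14
XOR R7, 14 → R7=14^14=0
ADD R6, 4 → R6=120+4=124
ADD R4, 1 → R4=10+1=11
CMP R4, 12  (cmp 11,12)
JNZ L2: taken
MOD R7, 11 → R7=0%11=0
LOAD R7, [R6] → R7=M[124]=2
XOR R7, 14 → R7=2^14=12
ADD R6, 4 → R6=124+4=128
ADD R4, 1 → R4=11+1=12
CMP R4, 12  (cmp 12,12)
JNZ L2: not taken
STORE R7, [112] → M[112]=12
halt.

128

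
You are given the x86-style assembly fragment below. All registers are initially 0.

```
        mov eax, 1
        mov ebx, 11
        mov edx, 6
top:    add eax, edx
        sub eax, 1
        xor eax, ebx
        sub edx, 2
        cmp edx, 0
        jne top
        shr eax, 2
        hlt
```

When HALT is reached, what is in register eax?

5

eax=1
ebx=11
edx=6
eax=1+6=7
eax=7-1=6
eax=6^11=13
edx=6-2=4
cmp edx, 0  (cmp 4,0)
jne top: taken
eax=13+4=17
eax=17-1=16
eax=16^11=27
edx=4-2=2
cmp edx, 0  (cmp 2,0)
jne top: taken
eax=27+2=29
eax=29-1=28
eax=28^11=23
edx=2-2=0
cmp edx, 0  (cmp 0,0)
jne top: not taken
eax=23>>2=5
halt.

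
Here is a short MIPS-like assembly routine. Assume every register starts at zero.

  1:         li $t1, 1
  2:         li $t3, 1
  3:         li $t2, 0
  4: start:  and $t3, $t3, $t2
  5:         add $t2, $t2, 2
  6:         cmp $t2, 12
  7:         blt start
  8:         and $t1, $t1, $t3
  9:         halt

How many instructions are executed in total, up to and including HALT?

29

$t1=1
$t3=1
$t2=0
$t3=1&0=0
$t2=0+2=2
cmp $t2, 12  (cmp 2,12)
blt start: taken
$t3=0&2=0
$t2=2+2=4
cmp $t2, 12  (cmp 4,12)
blt start: taken
$t3=0&4=0
$t2=4+2=6
cmp $t2, 12  (cmp 6,12)
blt start: taken
$t3=0&6=0
$t2=6+2=8
cmp $t2, 12  (cmp 8,12)
blt start: taken
$t3=0&8=0
$t2=8+2=10
cmp $t2, 12  (cmp 10,12)
blt start: taken
$t3=0&10=0
$t2=10+2=12
cmp $t2, 12  (cmp 12,12)
blt start: not taken
$t1=1&0=0
halt.
Total executed instructions: 29.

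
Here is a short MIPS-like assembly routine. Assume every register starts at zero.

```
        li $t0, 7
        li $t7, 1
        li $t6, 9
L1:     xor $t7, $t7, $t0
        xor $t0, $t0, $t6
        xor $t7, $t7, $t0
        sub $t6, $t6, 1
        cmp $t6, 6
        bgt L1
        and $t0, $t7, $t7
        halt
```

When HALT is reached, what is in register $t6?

6

after li $t0, 7: $t0=7
after li $t7, 1: $t7=1
after li $t6, 9: $t6=9
after xor $t7, $t7, $t0: $t7=1^7=6
after xor $t0, $t0, $t6: $t0=7^9=14
after xor $t7, $t7, $t0: $t7=6^14=8
after sub $t6, $t6, 1: $t6=9-1=8
cmp $t6, 6  (cmp 8,6)
bgt L1: taken
after xor $t7, $t7, $t0: $t7=8^14=6
after xor $t0, $t0, $t6: $t0=14^8=6
after xor $t7, $t7, $t0: $t7=6^6=0
after sub $t6, $t6, 1: $t6=8-1=7
cmp $t6, 6  (cmp 7,6)
bgt L1: taken
after xor $t7, $t7, $t0: $t7=0^6=6
after xor $t0, $t0, $t6: $t0=6^7=1
after xor $t7, $t7, $t0: $t7=6^1=7
after sub $t6, $t6, 1: $t6=7-1=6
cmp $t6, 6  (cmp 6,6)
bgt L1: not taken
after and $t0, $t7, $t7: $t0=7&7=7
halt.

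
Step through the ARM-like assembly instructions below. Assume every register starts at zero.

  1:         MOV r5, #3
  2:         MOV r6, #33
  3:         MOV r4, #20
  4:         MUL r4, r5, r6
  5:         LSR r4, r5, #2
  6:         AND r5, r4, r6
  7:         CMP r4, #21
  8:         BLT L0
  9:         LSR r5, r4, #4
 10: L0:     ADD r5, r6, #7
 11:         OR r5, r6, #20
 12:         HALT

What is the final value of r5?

53

after MOV r5, #3: r5=3
after MOV r6, #33: r6=33
after MOV r4, #20: r4=20
after MUL r4, r5, r6: r4=3*33=99
after LSR r4, r5, #2: r4=3>>2=0
after AND r5, r4, r6: r5=0&33=0
CMP r4, #21  (cmp 0,21)
BLT L0: taken
after ADD r5, r6, #7: r5=33+7=40
after OR r5, r6, #20: r5=33|20=53
halt.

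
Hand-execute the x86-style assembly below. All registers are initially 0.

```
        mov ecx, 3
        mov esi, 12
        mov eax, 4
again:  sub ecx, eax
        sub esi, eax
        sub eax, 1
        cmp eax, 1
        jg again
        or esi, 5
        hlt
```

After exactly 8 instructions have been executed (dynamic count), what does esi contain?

mov ecx, 3 → ecx=3
mov esi, 12 → esi=12
mov eax, 4 → eax=4
sub ecx, eax → ecx=3-4=-1
sub esi, eax → esi=12-4=8
sub eax, 1 → eax=4-1=3
cmp eax, 1  (cmp 3,1)
jg again: taken
After step 8: esi = 8.

8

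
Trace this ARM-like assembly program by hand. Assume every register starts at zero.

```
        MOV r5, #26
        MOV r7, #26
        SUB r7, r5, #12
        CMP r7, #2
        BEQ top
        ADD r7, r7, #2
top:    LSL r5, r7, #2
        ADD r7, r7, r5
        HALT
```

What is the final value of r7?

r5=26
r7=26
r7=26-12=14
CMP r7, #2  (cmp 14,2)
BEQ top: not taken
r7=14+2=16
r5=16<<2=64
r7=16+64=80
halt.

80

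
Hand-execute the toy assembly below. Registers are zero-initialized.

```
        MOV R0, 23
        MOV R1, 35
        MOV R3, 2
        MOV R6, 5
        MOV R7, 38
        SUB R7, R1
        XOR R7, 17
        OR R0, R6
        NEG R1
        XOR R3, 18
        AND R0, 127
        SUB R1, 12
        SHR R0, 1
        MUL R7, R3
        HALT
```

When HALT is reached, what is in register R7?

after MOV R0, 23: R0=23
after MOV R1, 35: R1=35
after MOV R3, 2: R3=2
after MOV R6, 5: R6=5
after MOV R7, 38: R7=38
after SUB R7, R1: R7=38-35=3
after XOR R7, 17: R7=3^17=18
after OR R0, R6: R0=23|5=23
after NEG R1: R1=-(35)=-35
after XOR R3, 18: R3=2^18=16
after AND R0, 127: R0=23&127=23
after SUB R1, 12: R1=(-35)-12=-47
after SHR R0, 1: R0=23>>1=11
after MUL R7, R3: R7=18*16=288
halt.

288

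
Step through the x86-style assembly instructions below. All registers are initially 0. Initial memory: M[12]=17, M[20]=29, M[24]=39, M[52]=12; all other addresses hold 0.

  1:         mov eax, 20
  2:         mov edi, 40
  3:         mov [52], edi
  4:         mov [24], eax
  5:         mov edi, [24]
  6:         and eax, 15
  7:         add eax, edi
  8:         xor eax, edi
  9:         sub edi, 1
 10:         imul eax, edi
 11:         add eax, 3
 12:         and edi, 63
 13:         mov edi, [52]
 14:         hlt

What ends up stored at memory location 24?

20

eax=20
edi=40
mov [52], edi → M[52]=40
mov [24], eax → M[24]=20
edi=M[24]=20
eax=20&15=4
eax=4+20=24
eax=24^20=12
edi=20-1=19
eax=12*19=228
eax=228+3=231
edi=19&63=19
edi=M[52]=40
halt.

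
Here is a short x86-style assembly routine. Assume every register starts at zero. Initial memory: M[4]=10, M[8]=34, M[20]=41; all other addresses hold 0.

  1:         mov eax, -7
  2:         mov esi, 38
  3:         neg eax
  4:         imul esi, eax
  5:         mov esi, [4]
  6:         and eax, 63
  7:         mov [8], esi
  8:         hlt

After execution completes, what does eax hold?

7

eax=-7
esi=38
eax=-(-7)=7
esi=38*7=266
esi=M[4]=10
eax=7&63=7
mov [8], esi → M[8]=10
halt.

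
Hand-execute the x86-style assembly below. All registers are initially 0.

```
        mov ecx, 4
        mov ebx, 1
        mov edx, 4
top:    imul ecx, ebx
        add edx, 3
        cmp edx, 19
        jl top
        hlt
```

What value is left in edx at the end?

19

ecx=4
ebx=1
edx=4
ecx=4*1=4
edx=4+3=7
cmp edx, 19  (cmp 7,19)
jl top: taken
ecx=4*1=4
edx=7+3=10
cmp edx, 19  (cmp 10,19)
jl top: taken
ecx=4*1=4
edx=10+3=13
cmp edx, 19  (cmp 13,19)
jl top: taken
ecx=4*1=4
edx=13+3=16
cmp edx, 19  (cmp 16,19)
jl top: taken
ecx=4*1=4
edx=16+3=19
cmp edx, 19  (cmp 19,19)
jl top: not taken
halt.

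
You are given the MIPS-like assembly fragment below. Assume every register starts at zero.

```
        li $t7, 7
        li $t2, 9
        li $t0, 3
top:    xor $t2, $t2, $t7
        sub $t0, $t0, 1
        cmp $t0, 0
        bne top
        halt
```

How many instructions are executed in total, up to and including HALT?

$t7=7
$t2=9
$t0=3
$t2=9^7=14
$t0=3-1=2
cmp $t0, 0  (cmp 2,0)
bne top: taken
$t2=14^7=9
$t0=2-1=1
cmp $t0, 0  (cmp 1,0)
bne top: taken
$t2=9^7=14
$t0=1-1=0
cmp $t0, 0  (cmp 0,0)
bne top: not taken
halt.
Total executed instructions: 16.

16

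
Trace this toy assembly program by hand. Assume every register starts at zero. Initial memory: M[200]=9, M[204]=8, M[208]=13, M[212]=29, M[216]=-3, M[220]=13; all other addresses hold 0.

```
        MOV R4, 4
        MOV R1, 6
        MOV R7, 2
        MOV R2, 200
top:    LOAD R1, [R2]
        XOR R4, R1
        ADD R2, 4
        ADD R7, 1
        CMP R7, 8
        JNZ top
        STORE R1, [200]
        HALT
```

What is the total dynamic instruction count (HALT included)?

R4=4
R1=6
R7=2
R2=200
R1=M[200]=9
R4=4^9=13
R2=200+4=204
R7=2+1=3
CMP R7, 8  (cmp 3,8)
JNZ top: taken
R1=M[204]=8
R4=13^8=5
R2=204+4=208
R7=3+1=4
CMP R7, 8  (cmp 4,8)
JNZ top: taken
R1=M[208]=13
R4=5^13=8
R2=208+4=212
R7=4+1=5
CMP R7, 8  (cmp 5,8)
JNZ top: taken
R1=M[212]=29
R4=8^29=21
R2=212+4=216
R7=5+1=6
CMP R7, 8  (cmp 6,8)
JNZ top: taken
R1=M[216]=-3
R4=21^(-3)=-24
R2=216+4=220
R7=6+1=7
CMP R7, 8  (cmp 7,8)
JNZ top: taken
R1=M[220]=13
R4=(-24)^13=-27
R2=220+4=224
R7=7+1=8
CMP R7, 8  (cmp 8,8)
JNZ top: not taken
STORE R1, [200] → M[200]=13
halt.
Total executed instructions: 42.

42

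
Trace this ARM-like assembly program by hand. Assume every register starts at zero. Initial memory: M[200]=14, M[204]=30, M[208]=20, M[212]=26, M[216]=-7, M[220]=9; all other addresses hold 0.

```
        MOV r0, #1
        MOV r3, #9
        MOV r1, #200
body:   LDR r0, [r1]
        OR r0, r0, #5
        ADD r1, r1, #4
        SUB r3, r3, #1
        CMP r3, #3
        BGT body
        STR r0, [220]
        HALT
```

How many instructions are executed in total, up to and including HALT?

MOV r0, #1 → r0=1
MOV r3, #9 → r3=9
MOV r1, #200 → r1=200
LDR r0, [r1] → r0=M[200]=14
OR r0, r0, #5 → r0=14|5=15
ADD r1, r1, #4 → r1=200+4=204
SUB r3, r3, #1 → r3=9-1=8
CMP r3, #3  (cmp 8,3)
BGT body: taken
LDR r0, [r1] → r0=M[204]=30
OR r0, r0, #5 → r0=30|5=31
ADD r1, r1, #4 → r1=204+4=208
SUB r3, r3, #1 → r3=8-1=7
CMP r3, #3  (cmp 7,3)
BGT body: taken
LDR r0, [r1] → r0=M[208]=20
OR r0, r0, #5 → r0=20|5=21
ADD r1, r1, #4 → r1=208+4=212
SUB r3, r3, #1 → r3=7-1=6
CMP r3, #3  (cmp 6,3)
BGT body: taken
LDR r0, [r1] → r0=M[212]=26
OR r0, r0, #5 → r0=26|5=31
ADD r1, r1, #4 → r1=212+4=216
SUB r3, r3, #1 → r3=6-1=5
CMP r3, #3  (cmp 5,3)
BGT body: taken
LDR r0, [r1] → r0=M[216]=-7
OR r0, r0, #5 → r0=(-7)|5=-3
ADD r1, r1, #4 → r1=216+4=220
SUB r3, r3, #1 → r3=5-1=4
CMP r3, #3  (cmp 4,3)
BGT body: taken
LDR r0, [r1] → r0=M[220]=9
OR r0, r0, #5 → r0=9|5=13
ADD r1, r1, #4 → r1=220+4=224
SUB r3, r3, #1 → r3=4-1=3
CMP r3, #3  (cmp 3,3)
BGT body: not taken
STR r0, [220] → M[220]=13
halt.
Total executed instructions: 41.

41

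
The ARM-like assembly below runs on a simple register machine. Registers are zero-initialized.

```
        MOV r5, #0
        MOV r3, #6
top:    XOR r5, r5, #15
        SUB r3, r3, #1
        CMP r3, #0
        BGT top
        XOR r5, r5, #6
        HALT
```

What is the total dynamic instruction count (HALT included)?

MOV r5, #0 → r5=0
MOV r3, #6 → r3=6
XOR r5, r5, #15 → r5=0^15=15
SUB r3, r3, #1 → r3=6-1=5
CMP r3, #0  (cmp 5,0)
BGT top: taken
XOR r5, r5, #15 → r5=15^15=0
SUB r3, r3, #1 → r3=5-1=4
CMP r3, #0  (cmp 4,0)
BGT top: taken
XOR r5, r5, #15 → r5=0^15=15
SUB r3, r3, #1 → r3=4-1=3
CMP r3, #0  (cmp 3,0)
BGT top: taken
XOR r5, r5, #15 → r5=15^15=0
SUB r3, r3, #1 → r3=3-1=2
CMP r3, #0  (cmp 2,0)
BGT top: taken
XOR r5, r5, #15 → r5=0^15=15
SUB r3, r3, #1 → r3=2-1=1
CMP r3, #0  (cmp 1,0)
BGT top: taken
XOR r5, r5, #15 → r5=15^15=0
SUB r3, r3, #1 → r3=1-1=0
CMP r3, #0  (cmp 0,0)
BGT top: not taken
XOR r5, r5, #6 → r5=0^6=6
halt.
Total executed instructions: 28.

28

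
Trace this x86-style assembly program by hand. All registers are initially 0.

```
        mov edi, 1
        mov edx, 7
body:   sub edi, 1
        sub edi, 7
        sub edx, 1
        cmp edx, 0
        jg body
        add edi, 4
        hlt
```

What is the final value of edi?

-51

edi=1
edx=7
edi=1-1=0
edi=0-7=-7
edx=7-1=6
cmp edx, 0  (cmp 6,0)
jg body: taken
edi=(-7)-1=-8
edi=(-8)-7=-15
edx=6-1=5
cmp edx, 0  (cmp 5,0)
jg body: taken
edi=(-15)-1=-16
edi=(-16)-7=-23
edx=5-1=4
cmp edx, 0  (cmp 4,0)
jg body: taken
edi=(-23)-1=-24
edi=(-24)-7=-31
edx=4-1=3
cmp edx, 0  (cmp 3,0)
jg body: taken
edi=(-31)-1=-32
edi=(-32)-7=-39
edx=3-1=2
cmp edx, 0  (cmp 2,0)
jg body: taken
edi=(-39)-1=-40
edi=(-40)-7=-47
edx=2-1=1
cmp edx, 0  (cmp 1,0)
jg body: taken
edi=(-47)-1=-48
edi=(-48)-7=-55
edx=1-1=0
cmp edx, 0  (cmp 0,0)
jg body: not taken
edi=(-55)+4=-51
halt.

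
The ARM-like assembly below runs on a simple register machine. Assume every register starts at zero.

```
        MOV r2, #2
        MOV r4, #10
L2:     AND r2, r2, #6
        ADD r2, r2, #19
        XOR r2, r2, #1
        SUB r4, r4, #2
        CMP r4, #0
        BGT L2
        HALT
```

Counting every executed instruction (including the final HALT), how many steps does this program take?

33

after MOV r2, #2: r2=2
after MOV r4, #10: r4=10
after AND r2, r2, #6: r2=2&6=2
after ADD r2, r2, #19: r2=2+19=21
after XOR r2, r2, #1: r2=21^1=20
after SUB r4, r4, #2: r4=10-2=8
CMP r4, #0  (cmp 8,0)
BGT L2: taken
after AND r2, r2, #6: r2=20&6=4
after ADD r2, r2, #19: r2=4+19=23
after XOR r2, r2, #1: r2=23^1=22
after SUB r4, r4, #2: r4=8-2=6
CMP r4, #0  (cmp 6,0)
BGT L2: taken
after AND r2, r2, #6: r2=22&6=6
after ADD r2, r2, #19: r2=6+19=25
after XOR r2, r2, #1: r2=25^1=24
after SUB r4, r4, #2: r4=6-2=4
CMP r4, #0  (cmp 4,0)
BGT L2: taken
after AND r2, r2, #6: r2=24&6=0
after ADD r2, r2, #19: r2=0+19=19
after XOR r2, r2, #1: r2=19^1=18
after SUB r4, r4, #2: r4=4-2=2
CMP r4, #0  (cmp 2,0)
BGT L2: taken
after AND r2, r2, #6: r2=18&6=2
after ADD r2, r2, #19: r2=2+19=21
after XOR r2, r2, #1: r2=21^1=20
after SUB r4, r4, #2: r4=2-2=0
CMP r4, #0  (cmp 0,0)
BGT L2: not taken
halt.
Total executed instructions: 33.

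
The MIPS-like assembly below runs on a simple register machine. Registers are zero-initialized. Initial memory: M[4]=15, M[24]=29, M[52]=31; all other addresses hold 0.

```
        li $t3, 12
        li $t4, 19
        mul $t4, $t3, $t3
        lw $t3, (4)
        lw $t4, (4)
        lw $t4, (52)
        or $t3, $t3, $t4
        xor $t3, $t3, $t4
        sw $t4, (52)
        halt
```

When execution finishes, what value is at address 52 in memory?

after li $t3, 12: $t3=12
after li $t4, 19: $t4=19
after mul $t4, $t3, $t3: $t4=12*12=144
after lw $t3, (4): $t3=M[4]=15
after lw $t4, (4): $t4=M[4]=15
after lw $t4, (52): $t4=M[52]=31
after or $t3, $t3, $t4: $t3=15|31=31
after xor $t3, $t3, $t4: $t3=31^31=0
sw $t4, (52) → M[52]=31
halt.

31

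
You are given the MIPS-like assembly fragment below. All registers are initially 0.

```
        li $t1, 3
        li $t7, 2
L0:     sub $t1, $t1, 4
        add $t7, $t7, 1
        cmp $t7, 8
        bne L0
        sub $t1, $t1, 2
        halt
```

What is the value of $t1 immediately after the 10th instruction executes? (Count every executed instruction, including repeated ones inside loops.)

-5

li $t1, 3 → $t1=3
li $t7, 2 → $t7=2
sub $t1, $t1, 4 → $t1=3-4=-1
add $t7, $t7, 1 → $t7=2+1=3
cmp $t7, 8  (cmp 3,8)
bne L0: taken
sub $t1, $t1, 4 → $t1=(-1)-4=-5
add $t7, $t7, 1 → $t7=3+1=4
cmp $t7, 8  (cmp 4,8)
bne L0: taken
After step 10: $t1 = -5.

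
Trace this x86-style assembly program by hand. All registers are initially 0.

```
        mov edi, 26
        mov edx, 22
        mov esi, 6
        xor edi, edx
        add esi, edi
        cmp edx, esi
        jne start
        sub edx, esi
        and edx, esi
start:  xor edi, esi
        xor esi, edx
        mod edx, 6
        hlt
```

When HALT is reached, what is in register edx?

4

mov edi, 26 → edi=26
mov edx, 22 → edx=22
mov esi, 6 → esi=6
xor edi, edx → edi=26^22=12
add esi, edi → esi=6+12=18
cmp edx, esi  (cmp 22,18)
jne start: taken
xor edi, esi → edi=12^18=30
xor esi, edx → esi=18^22=4
mod edx, 6 → edx=22%6=4
halt.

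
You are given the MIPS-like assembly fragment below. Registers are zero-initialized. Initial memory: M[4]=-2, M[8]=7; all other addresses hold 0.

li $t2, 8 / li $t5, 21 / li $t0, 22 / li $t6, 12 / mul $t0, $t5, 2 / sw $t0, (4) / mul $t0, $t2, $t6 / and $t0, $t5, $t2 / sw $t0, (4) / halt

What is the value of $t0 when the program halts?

after li $t2, 8: $t2=8
after li $t5, 21: $t5=21
after li $t0, 22: $t0=22
after li $t6, 12: $t6=12
after mul $t0, $t5, 2: $t0=21*2=42
sw $t0, (4) → M[4]=42
after mul $t0, $t2, $t6: $t0=8*12=96
after and $t0, $t5, $t2: $t0=21&8=0
sw $t0, (4) → M[4]=0
halt.

0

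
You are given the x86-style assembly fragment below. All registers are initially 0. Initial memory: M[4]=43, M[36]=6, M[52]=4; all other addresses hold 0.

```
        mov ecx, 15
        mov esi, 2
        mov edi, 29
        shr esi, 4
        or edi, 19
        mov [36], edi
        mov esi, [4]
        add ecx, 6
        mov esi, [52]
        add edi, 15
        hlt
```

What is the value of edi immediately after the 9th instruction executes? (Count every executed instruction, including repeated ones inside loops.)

mov ecx, 15 → ecx=15
mov esi, 2 → esi=2
mov edi, 29 → edi=29
shr esi, 4 → esi=2>>4=0
or edi, 19 → edi=29|19=31
mov [36], edi → M[36]=31
mov esi, [4] → esi=M[4]=43
add ecx, 6 → ecx=15+6=21
mov esi, [52] → esi=M[52]=4
After step 9: edi = 31.

31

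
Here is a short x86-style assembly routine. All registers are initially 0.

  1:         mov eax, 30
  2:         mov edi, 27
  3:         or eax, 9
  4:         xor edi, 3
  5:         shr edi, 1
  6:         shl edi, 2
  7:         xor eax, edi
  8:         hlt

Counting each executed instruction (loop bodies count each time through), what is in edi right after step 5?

eax=30
edi=27
eax=30|9=31
edi=27^3=24
edi=24>>1=12
After step 5: edi = 12.

12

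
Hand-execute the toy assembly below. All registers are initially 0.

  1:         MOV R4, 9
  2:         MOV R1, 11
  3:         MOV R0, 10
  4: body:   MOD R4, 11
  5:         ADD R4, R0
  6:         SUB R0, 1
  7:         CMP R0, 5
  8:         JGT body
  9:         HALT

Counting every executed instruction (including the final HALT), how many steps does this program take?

29

after MOV R4, 9: R4=9
after MOV R1, 11: R1=11
after MOV R0, 10: R0=10
after MOD R4, 11: R4=9%11=9
after ADD R4, R0: R4=9+10=19
after SUB R0, 1: R0=10-1=9
CMP R0, 5  (cmp 9,5)
JGT body: taken
after MOD R4, 11: R4=19%11=8
after ADD R4, R0: R4=8+9=17
after SUB R0, 1: R0=9-1=8
CMP R0, 5  (cmp 8,5)
JGT body: taken
after MOD R4, 11: R4=17%11=6
after ADD R4, R0: R4=6+8=14
after SUB R0, 1: R0=8-1=7
CMP R0, 5  (cmp 7,5)
JGT body: taken
after MOD R4, 11: R4=14%11=3
after ADD R4, R0: R4=3+7=10
after SUB R0, 1: R0=7-1=6
CMP R0, 5  (cmp 6,5)
JGT body: taken
after MOD R4, 11: R4=10%11=10
after ADD R4, R0: R4=10+6=16
after SUB R0, 1: R0=6-1=5
CMP R0, 5  (cmp 5,5)
JGT body: not taken
halt.
Total executed instructions: 29.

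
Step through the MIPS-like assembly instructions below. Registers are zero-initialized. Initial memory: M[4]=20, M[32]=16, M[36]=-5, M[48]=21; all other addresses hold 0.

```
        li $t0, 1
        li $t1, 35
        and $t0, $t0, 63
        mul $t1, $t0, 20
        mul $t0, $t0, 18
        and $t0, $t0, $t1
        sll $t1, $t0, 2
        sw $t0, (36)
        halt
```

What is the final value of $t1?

64

after li $t0, 1: $t0=1
after li $t1, 35: $t1=35
after and $t0, $t0, 63: $t0=1&63=1
after mul $t1, $t0, 20: $t1=1*20=20
after mul $t0, $t0, 18: $t0=1*18=18
after and $t0, $t0, $t1: $t0=18&20=16
after sll $t1, $t0, 2: $t1=16<<2=64
sw $t0, (36) → M[36]=16
halt.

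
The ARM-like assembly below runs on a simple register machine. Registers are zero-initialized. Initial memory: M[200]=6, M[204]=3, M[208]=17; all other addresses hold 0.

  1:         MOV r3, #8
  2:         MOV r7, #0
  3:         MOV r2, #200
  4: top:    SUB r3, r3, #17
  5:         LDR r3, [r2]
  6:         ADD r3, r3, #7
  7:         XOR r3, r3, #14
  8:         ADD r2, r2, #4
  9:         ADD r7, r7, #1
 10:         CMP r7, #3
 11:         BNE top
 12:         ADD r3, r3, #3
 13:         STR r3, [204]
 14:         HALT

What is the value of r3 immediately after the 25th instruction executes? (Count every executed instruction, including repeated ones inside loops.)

22

after MOV r3, #8: r3=8
after MOV r7, #0: r7=0
after MOV r2, #200: r2=200
after SUB r3, r3, #17: r3=8-17=-9
after LDR r3, [r2]: r3=M[200]=6
after ADD r3, r3, #7: r3=6+7=13
after XOR r3, r3, #14: r3=13^14=3
after ADD r2, r2, #4: r2=200+4=204
after ADD r7, r7, #1: r7=0+1=1
CMP r7, #3  (cmp 1,3)
BNE top: taken
after SUB r3, r3, #17: r3=3-17=-14
after LDR r3, [r2]: r3=M[204]=3
after ADD r3, r3, #7: r3=3+7=10
after XOR r3, r3, #14: r3=10^14=4
after ADD r2, r2, #4: r2=204+4=208
after ADD r7, r7, #1: r7=1+1=2
CMP r7, #3  (cmp 2,3)
BNE top: taken
after SUB r3, r3, #17: r3=4-17=-13
after LDR r3, [r2]: r3=M[208]=17
after ADD r3, r3, #7: r3=17+7=24
after XOR r3, r3, #14: r3=24^14=22
after ADD r2, r2, #4: r2=208+4=212
after ADD r7, r7, #1: r7=2+1=3
After step 25: r3 = 22.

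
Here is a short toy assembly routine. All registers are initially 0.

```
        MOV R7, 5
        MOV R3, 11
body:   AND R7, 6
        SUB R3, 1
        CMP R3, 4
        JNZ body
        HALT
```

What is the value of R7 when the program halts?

MOV R7, 5 → R7=5
MOV R3, 11 → R3=11
AND R7, 6 → R7=5&6=4
SUB R3, 1 → R3=11-1=10
CMP R3, 4  (cmp 10,4)
JNZ body: taken
AND R7, 6 → R7=4&6=4
SUB R3, 1 → R3=10-1=9
CMP R3, 4  (cmp 9,4)
JNZ body: taken
AND R7, 6 → R7=4&6=4
SUB R3, 1 → R3=9-1=8
CMP R3, 4  (cmp 8,4)
JNZ body: taken
AND R7, 6 → R7=4&6=4
SUB R3, 1 → R3=8-1=7
CMP R3, 4  (cmp 7,4)
JNZ body: taken
AND R7, 6 → R7=4&6=4
SUB R3, 1 → R3=7-1=6
CMP R3, 4  (cmp 6,4)
JNZ body: taken
AND R7, 6 → R7=4&6=4
SUB R3, 1 → R3=6-1=5
CMP R3, 4  (cmp 5,4)
JNZ body: taken
AND R7, 6 → R7=4&6=4
SUB R3, 1 → R3=5-1=4
CMP R3, 4  (cmp 4,4)
JNZ body: not taken
halt.

4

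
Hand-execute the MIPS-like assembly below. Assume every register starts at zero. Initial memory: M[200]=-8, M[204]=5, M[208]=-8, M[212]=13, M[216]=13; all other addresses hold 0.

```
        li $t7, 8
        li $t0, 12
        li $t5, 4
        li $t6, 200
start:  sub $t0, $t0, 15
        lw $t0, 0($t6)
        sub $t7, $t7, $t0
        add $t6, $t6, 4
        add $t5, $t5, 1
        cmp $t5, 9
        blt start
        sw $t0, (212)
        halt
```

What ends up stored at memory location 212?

13

$t7=8
$t0=12
$t5=4
$t6=200
$t0=12-15=-3
$t0=M[200]=-8
$t7=8-(-8)=16
$t6=200+4=204
$t5=4+1=5
cmp $t5, 9  (cmp 5,9)
blt start: taken
$t0=(-8)-15=-23
$t0=M[204]=5
$t7=16-5=11
$t6=204+4=208
$t5=5+1=6
cmp $t5, 9  (cmp 6,9)
blt start: taken
$t0=5-15=-10
$t0=M[208]=-8
$t7=11-(-8)=19
$t6=208+4=212
$t5=6+1=7
cmp $t5, 9  (cmp 7,9)
blt start: taken
$t0=(-8)-15=-23
$t0=M[212]=13
$t7=19-13=6
$t6=212+4=216
$t5=7+1=8
cmp $t5, 9  (cmp 8,9)
blt start: taken
$t0=13-15=-2
$t0=M[216]=13
$t7=6-13=-7
$t6=216+4=220
$t5=8+1=9
cmp $t5, 9  (cmp 9,9)
blt start: not taken
sw $t0, (212) → M[212]=13
halt.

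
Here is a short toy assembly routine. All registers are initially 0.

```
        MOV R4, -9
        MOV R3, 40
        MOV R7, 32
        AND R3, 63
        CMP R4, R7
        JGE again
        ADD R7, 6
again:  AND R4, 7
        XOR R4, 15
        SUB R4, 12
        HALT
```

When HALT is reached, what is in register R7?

MOV R4, -9 → R4=-9
MOV R3, 40 → R3=40
MOV R7, 32 → R7=32
AND R3, 63 → R3=40&63=40
CMP R4, R7  (cmp -9,32)
JGE again: not taken
ADD R7, 6 → R7=32+6=38
AND R4, 7 → R4=(-9)&7=7
XOR R4, 15 → R4=7^15=8
SUB R4, 12 → R4=8-12=-4
halt.

38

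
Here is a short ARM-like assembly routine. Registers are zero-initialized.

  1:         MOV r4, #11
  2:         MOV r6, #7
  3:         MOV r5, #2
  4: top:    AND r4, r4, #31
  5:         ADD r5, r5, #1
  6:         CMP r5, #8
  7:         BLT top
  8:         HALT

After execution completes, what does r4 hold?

after MOV r4, #11: r4=11
after MOV r6, #7: r6=7
after MOV r5, #2: r5=2
after AND r4, r4, #31: r4=11&31=11
after ADD r5, r5, #1: r5=2+1=3
CMP r5, #8  (cmp 3,8)
BLT top: taken
after AND r4, r4, #31: r4=11&31=11
after ADD r5, r5, #1: r5=3+1=4
CMP r5, #8  (cmp 4,8)
BLT top: taken
after AND r4, r4, #31: r4=11&31=11
after ADD r5, r5, #1: r5=4+1=5
CMP r5, #8  (cmp 5,8)
BLT top: taken
after AND r4, r4, #31: r4=11&31=11
after ADD r5, r5, #1: r5=5+1=6
CMP r5, #8  (cmp 6,8)
BLT top: taken
after AND r4, r4, #31: r4=11&31=11
after ADD r5, r5, #1: r5=6+1=7
CMP r5, #8  (cmp 7,8)
BLT top: taken
after AND r4, r4, #31: r4=11&31=11
after ADD r5, r5, #1: r5=7+1=8
CMP r5, #8  (cmp 8,8)
BLT top: not taken
halt.

11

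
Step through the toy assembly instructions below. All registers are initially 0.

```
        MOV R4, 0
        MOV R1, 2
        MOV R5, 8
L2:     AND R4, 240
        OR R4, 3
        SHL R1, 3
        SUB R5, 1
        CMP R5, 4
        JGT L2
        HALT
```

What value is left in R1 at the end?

R4=0
R1=2
R5=8
R4=0&240=0
R4=0|3=3
R1=2<<3=16
R5=8-1=7
CMP R5, 4  (cmp 7,4)
JGT L2: taken
R4=3&240=0
R4=0|3=3
R1=16<<3=128
R5=7-1=6
CMP R5, 4  (cmp 6,4)
JGT L2: taken
R4=3&240=0
R4=0|3=3
R1=128<<3=1024
R5=6-1=5
CMP R5, 4  (cmp 5,4)
JGT L2: taken
R4=3&240=0
R4=0|3=3
R1=1024<<3=8192
R5=5-1=4
CMP R5, 4  (cmp 4,4)
JGT L2: not taken
halt.

8192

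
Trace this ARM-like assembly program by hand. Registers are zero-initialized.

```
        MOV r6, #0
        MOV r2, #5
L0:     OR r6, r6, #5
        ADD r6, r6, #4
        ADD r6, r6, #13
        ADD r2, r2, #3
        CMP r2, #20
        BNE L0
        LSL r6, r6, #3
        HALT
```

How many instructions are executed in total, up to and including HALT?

34

r6=0
r2=5
r6=0|5=5
r6=5+4=9
r6=9+13=22
r2=5+3=8
CMP r2, #20  (cmp 8,20)
BNE L0: taken
r6=22|5=23
r6=23+4=27
r6=27+13=40
r2=8+3=11
CMP r2, #20  (cmp 11,20)
BNE L0: taken
r6=40|5=45
r6=45+4=49
r6=49+13=62
r2=11+3=14
CMP r2, #20  (cmp 14,20)
BNE L0: taken
r6=62|5=63
r6=63+4=67
r6=67+13=80
r2=14+3=17
CMP r2, #20  (cmp 17,20)
BNE L0: taken
r6=80|5=85
r6=85+4=89
r6=89+13=102
r2=17+3=20
CMP r2, #20  (cmp 20,20)
BNE L0: not taken
r6=102<<3=816
halt.
Total executed instructions: 34.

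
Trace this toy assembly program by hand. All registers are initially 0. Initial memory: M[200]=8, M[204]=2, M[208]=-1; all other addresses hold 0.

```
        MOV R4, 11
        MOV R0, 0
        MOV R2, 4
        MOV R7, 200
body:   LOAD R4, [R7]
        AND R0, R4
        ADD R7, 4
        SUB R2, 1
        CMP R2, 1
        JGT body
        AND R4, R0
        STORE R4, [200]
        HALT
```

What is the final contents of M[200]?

0

MOV R4, 11 → R4=11
MOV R0, 0 → R0=0
MOV R2, 4 → R2=4
MOV R7, 200 → R7=200
LOAD R4, [R7] → R4=M[200]=8
AND R0, R4 → R0=0&8=0
ADD R7, 4 → R7=200+4=204
SUB R2, 1 → R2=4-1=3
CMP R2, 1  (cmp 3,1)
JGT body: taken
LOAD R4, [R7] → R4=M[204]=2
AND R0, R4 → R0=0&2=0
ADD R7, 4 → R7=204+4=208
SUB R2, 1 → R2=3-1=2
CMP R2, 1  (cmp 2,1)
JGT body: taken
LOAD R4, [R7] → R4=M[208]=-1
AND R0, R4 → R0=0&(-1)=0
ADD R7, 4 → R7=208+4=212
SUB R2, 1 → R2=2-1=1
CMP R2, 1  (cmp 1,1)
JGT body: not taken
AND R4, R0 → R4=(-1)&0=0
STORE R4, [200] → M[200]=0
halt.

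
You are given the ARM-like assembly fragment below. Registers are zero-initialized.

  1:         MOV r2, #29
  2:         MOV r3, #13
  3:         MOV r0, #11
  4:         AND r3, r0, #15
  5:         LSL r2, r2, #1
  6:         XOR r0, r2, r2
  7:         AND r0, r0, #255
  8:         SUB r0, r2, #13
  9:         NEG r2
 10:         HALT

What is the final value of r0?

MOV r2, #29 → r2=29
MOV r3, #13 → r3=13
MOV r0, #11 → r0=11
AND r3, r0, #15 → r3=11&15=11
LSL r2, r2, #1 → r2=29<<1=58
XOR r0, r2, r2 → r0=58^58=0
AND r0, r0, #255 → r0=0&255=0
SUB r0, r2, #13 → r0=58-13=45
NEG r2 → r2=-(58)=-58
halt.

45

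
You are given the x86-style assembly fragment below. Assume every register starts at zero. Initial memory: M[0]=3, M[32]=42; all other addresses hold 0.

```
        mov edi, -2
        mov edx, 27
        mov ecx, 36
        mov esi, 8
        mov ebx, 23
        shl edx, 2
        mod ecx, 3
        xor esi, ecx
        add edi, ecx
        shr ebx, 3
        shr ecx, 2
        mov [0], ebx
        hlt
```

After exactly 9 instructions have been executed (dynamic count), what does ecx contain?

after mov edi, -2: edi=-2
after mov edx, 27: edx=27
after mov ecx, 36: ecx=36
after mov esi, 8: esi=8
after mov ebx, 23: ebx=23
after shl edx, 2: edx=27<<2=108
after mod ecx, 3: ecx=36%3=0
after xor esi, ecx: esi=8^0=8
after add edi, ecx: edi=(-2)+0=-2
After step 9: ecx = 0.

0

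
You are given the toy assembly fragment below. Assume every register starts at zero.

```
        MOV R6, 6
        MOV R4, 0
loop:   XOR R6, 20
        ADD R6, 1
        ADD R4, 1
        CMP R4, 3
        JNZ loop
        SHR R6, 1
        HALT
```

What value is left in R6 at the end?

R6=6
R4=0
R6=6^20=18
R6=18+1=19
R4=0+1=1
CMP R4, 3  (cmp 1,3)
JNZ loop: taken
R6=19^20=7
R6=7+1=8
R4=1+1=2
CMP R4, 3  (cmp 2,3)
JNZ loop: taken
R6=8^20=28
R6=28+1=29
R4=2+1=3
CMP R4, 3  (cmp 3,3)
JNZ loop: not taken
R6=29>>1=14
halt.

14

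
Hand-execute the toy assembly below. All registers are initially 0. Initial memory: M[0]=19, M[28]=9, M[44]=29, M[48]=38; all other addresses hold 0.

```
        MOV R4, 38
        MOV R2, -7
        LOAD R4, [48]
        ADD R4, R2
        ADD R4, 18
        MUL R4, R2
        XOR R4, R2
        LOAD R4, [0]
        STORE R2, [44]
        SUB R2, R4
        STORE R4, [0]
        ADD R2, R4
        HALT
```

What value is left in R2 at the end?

-7

R4=38
R2=-7
R4=M[48]=38
R4=38+(-7)=31
R4=31+18=49
R4=49*(-7)=-343
R4=(-343)^(-7)=336
R4=M[0]=19
STORE R2, [44] → M[44]=-7
R2=(-7)-19=-26
STORE R4, [0] → M[0]=19
R2=(-26)+19=-7
halt.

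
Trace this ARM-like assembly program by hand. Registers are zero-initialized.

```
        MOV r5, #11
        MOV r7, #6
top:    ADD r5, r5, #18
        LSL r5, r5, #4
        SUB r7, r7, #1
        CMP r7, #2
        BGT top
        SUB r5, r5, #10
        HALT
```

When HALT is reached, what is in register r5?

after MOV r5, #11: r5=11
after MOV r7, #6: r7=6
after ADD r5, r5, #18: r5=11+18=29
after LSL r5, r5, #4: r5=29<<4=464
after SUB r7, r7, #1: r7=6-1=5
CMP r7, #2  (cmp 5,2)
BGT top: taken
after ADD r5, r5, #18: r5=464+18=482
after LSL r5, r5, #4: r5=482<<4=7712
after SUB r7, r7, #1: r7=5-1=4
CMP r7, #2  (cmp 4,2)
BGT top: taken
after ADD r5, r5, #18: r5=7712+18=7730
after LSL r5, r5, #4: r5=7730<<4=123680
after SUB r7, r7, #1: r7=4-1=3
CMP r7, #2  (cmp 3,2)
BGT top: taken
after ADD r5, r5, #18: r5=123680+18=123698
after LSL r5, r5, #4: r5=123698<<4=1979168
after SUB r7, r7, #1: r7=3-1=2
CMP r7, #2  (cmp 2,2)
BGT top: not taken
after SUB r5, r5, #10: r5=1979168-10=1979158
halt.

1979158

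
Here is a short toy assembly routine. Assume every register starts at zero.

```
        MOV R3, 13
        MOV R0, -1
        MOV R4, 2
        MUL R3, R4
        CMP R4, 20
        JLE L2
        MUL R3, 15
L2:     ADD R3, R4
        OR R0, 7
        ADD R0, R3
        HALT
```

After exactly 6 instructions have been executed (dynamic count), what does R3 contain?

26

MOV R3, 13 → R3=13
MOV R0, -1 → R0=-1
MOV R4, 2 → R4=2
MUL R3, R4 → R3=13*2=26
CMP R4, 20  (cmp 2,20)
JLE L2: taken
After step 6: R3 = 26.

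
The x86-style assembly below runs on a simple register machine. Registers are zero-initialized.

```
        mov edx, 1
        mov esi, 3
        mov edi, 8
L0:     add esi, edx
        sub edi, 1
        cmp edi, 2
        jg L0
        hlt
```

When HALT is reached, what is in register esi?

9

edx=1
esi=3
edi=8
esi=3+1=4
edi=8-1=7
cmp edi, 2  (cmp 7,2)
jg L0: taken
esi=4+1=5
edi=7-1=6
cmp edi, 2  (cmp 6,2)
jg L0: taken
esi=5+1=6
edi=6-1=5
cmp edi, 2  (cmp 5,2)
jg L0: taken
esi=6+1=7
edi=5-1=4
cmp edi, 2  (cmp 4,2)
jg L0: taken
esi=7+1=8
edi=4-1=3
cmp edi, 2  (cmp 3,2)
jg L0: taken
esi=8+1=9
edi=3-1=2
cmp edi, 2  (cmp 2,2)
jg L0: not taken
halt.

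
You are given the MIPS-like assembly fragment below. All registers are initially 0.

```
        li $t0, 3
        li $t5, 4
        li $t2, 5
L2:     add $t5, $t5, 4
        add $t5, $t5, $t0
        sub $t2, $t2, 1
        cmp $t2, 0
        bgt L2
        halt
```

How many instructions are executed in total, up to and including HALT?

29

after li $t0, 3: $t0=3
after li $t5, 4: $t5=4
after li $t2, 5: $t2=5
after add $t5, $t5, 4: $t5=4+4=8
after add $t5, $t5, $t0: $t5=8+3=11
after sub $t2, $t2, 1: $t2=5-1=4
cmp $t2, 0  (cmp 4,0)
bgt L2: taken
after add $t5, $t5, 4: $t5=11+4=15
after add $t5, $t5, $t0: $t5=15+3=18
after sub $t2, $t2, 1: $t2=4-1=3
cmp $t2, 0  (cmp 3,0)
bgt L2: taken
after add $t5, $t5, 4: $t5=18+4=22
after add $t5, $t5, $t0: $t5=22+3=25
after sub $t2, $t2, 1: $t2=3-1=2
cmp $t2, 0  (cmp 2,0)
bgt L2: taken
after add $t5, $t5, 4: $t5=25+4=29
after add $t5, $t5, $t0: $t5=29+3=32
after sub $t2, $t2, 1: $t2=2-1=1
cmp $t2, 0  (cmp 1,0)
bgt L2: taken
after add $t5, $t5, 4: $t5=32+4=36
after add $t5, $t5, $t0: $t5=36+3=39
after sub $t2, $t2, 1: $t2=1-1=0
cmp $t2, 0  (cmp 0,0)
bgt L2: not taken
halt.
Total executed instructions: 29.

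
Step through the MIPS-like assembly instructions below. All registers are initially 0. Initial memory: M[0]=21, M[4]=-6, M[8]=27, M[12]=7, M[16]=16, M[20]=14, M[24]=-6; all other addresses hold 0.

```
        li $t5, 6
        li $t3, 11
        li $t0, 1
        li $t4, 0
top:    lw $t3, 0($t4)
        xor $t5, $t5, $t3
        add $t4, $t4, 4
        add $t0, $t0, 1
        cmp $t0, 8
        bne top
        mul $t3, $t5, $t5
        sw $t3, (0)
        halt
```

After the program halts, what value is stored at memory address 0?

li $t5, 6 → $t5=6
li $t3, 11 → $t3=11
li $t0, 1 → $t0=1
li $t4, 0 → $t4=0
lw $t3, 0($t4) → $t3=M[0]=21
xor $t5, $t5, $t3 → $t5=6^21=19
add $t4, $t4, 4 → $t4=0+4=4
add $t0, $t0, 1 → $t0=1+1=2
cmp $t0, 8  (cmp 2,8)
bne top: taken
lw $t3, 0($t4) → $t3=M[4]=-6
xor $t5, $t5, $t3 → $t5=19^(-6)=-23
add $t4, $t4, 4 → $t4=4+4=8
add $t0, $t0, 1 → $t0=2+1=3
cmp $t0, 8  (cmp 3,8)
bne top: taken
lw $t3, 0($t4) → $t3=M[8]=27
xor $t5, $t5, $t3 → $t5=(-23)^27=-14
add $t4, $t4, 4 → $t4=8+4=12
add $t0, $t0, 1 → $t0=3+1=4
cmp $t0, 8  (cmp 4,8)
bne top: taken
lw $t3, 0($t4) → $t3=M[12]=7
xor $t5, $t5, $t3 → $t5=(-14)^7=-11
add $t4, $t4, 4 → $t4=12+4=16
add $t0, $t0, 1 → $t0=4+1=5
cmp $t0, 8  (cmp 5,8)
bne top: taken
lw $t3, 0($t4) → $t3=M[16]=16
xor $t5, $t5, $t3 → $t5=(-11)^16=-27
add $t4, $t4, 4 → $t4=16+4=20
add $t0, $t0, 1 → $t0=5+1=6
cmp $t0, 8  (cmp 6,8)
bne top: taken
lw $t3, 0($t4) → $t3=M[20]=14
xor $t5, $t5, $t3 → $t5=(-27)^14=-21
add $t4, $t4, 4 → $t4=20+4=24
add $t0, $t0, 1 → $t0=6+1=7
cmp $t0, 8  (cmp 7,8)
bne top: taken
lw $t3, 0($t4) → $t3=M[24]=-6
xor $t5, $t5, $t3 → $t5=(-21)^(-6)=17
add $t4, $t4, 4 → $t4=24+4=28
add $t0, $t0, 1 → $t0=7+1=8
cmp $t0, 8  (cmp 8,8)
bne top: not taken
mul $t3, $t5, $t5 → $t3=17*17=289
sw $t3, (0) → M[0]=289
halt.

289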